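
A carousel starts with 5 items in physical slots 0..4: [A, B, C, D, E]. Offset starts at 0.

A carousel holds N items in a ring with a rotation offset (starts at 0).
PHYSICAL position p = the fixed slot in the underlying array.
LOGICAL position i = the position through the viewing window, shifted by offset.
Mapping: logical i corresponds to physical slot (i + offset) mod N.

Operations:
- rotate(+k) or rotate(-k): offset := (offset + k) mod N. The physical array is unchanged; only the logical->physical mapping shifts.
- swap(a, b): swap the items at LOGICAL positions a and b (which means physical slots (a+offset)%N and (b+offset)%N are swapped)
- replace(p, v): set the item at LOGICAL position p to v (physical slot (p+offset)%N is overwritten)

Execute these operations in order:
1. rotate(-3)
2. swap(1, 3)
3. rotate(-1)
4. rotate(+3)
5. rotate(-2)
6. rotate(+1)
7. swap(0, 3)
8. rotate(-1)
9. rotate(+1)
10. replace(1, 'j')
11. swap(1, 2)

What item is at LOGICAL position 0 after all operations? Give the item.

After op 1 (rotate(-3)): offset=2, physical=[A,B,C,D,E], logical=[C,D,E,A,B]
After op 2 (swap(1, 3)): offset=2, physical=[D,B,C,A,E], logical=[C,A,E,D,B]
After op 3 (rotate(-1)): offset=1, physical=[D,B,C,A,E], logical=[B,C,A,E,D]
After op 4 (rotate(+3)): offset=4, physical=[D,B,C,A,E], logical=[E,D,B,C,A]
After op 5 (rotate(-2)): offset=2, physical=[D,B,C,A,E], logical=[C,A,E,D,B]
After op 6 (rotate(+1)): offset=3, physical=[D,B,C,A,E], logical=[A,E,D,B,C]
After op 7 (swap(0, 3)): offset=3, physical=[D,A,C,B,E], logical=[B,E,D,A,C]
After op 8 (rotate(-1)): offset=2, physical=[D,A,C,B,E], logical=[C,B,E,D,A]
After op 9 (rotate(+1)): offset=3, physical=[D,A,C,B,E], logical=[B,E,D,A,C]
After op 10 (replace(1, 'j')): offset=3, physical=[D,A,C,B,j], logical=[B,j,D,A,C]
After op 11 (swap(1, 2)): offset=3, physical=[j,A,C,B,D], logical=[B,D,j,A,C]

Answer: B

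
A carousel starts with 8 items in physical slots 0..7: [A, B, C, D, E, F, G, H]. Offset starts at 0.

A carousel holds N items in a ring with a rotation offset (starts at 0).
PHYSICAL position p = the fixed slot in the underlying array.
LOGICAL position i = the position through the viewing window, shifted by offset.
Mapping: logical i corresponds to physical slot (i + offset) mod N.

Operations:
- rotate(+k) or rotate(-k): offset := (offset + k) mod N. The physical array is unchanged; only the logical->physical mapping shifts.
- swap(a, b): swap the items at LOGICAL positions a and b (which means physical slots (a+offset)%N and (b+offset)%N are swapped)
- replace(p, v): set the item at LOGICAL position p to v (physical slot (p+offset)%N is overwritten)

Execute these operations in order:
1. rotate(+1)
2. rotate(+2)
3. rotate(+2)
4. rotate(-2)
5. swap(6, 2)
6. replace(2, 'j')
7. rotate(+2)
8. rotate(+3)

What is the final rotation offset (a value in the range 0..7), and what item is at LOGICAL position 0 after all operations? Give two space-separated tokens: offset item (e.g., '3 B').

Answer: 0 A

Derivation:
After op 1 (rotate(+1)): offset=1, physical=[A,B,C,D,E,F,G,H], logical=[B,C,D,E,F,G,H,A]
After op 2 (rotate(+2)): offset=3, physical=[A,B,C,D,E,F,G,H], logical=[D,E,F,G,H,A,B,C]
After op 3 (rotate(+2)): offset=5, physical=[A,B,C,D,E,F,G,H], logical=[F,G,H,A,B,C,D,E]
After op 4 (rotate(-2)): offset=3, physical=[A,B,C,D,E,F,G,H], logical=[D,E,F,G,H,A,B,C]
After op 5 (swap(6, 2)): offset=3, physical=[A,F,C,D,E,B,G,H], logical=[D,E,B,G,H,A,F,C]
After op 6 (replace(2, 'j')): offset=3, physical=[A,F,C,D,E,j,G,H], logical=[D,E,j,G,H,A,F,C]
After op 7 (rotate(+2)): offset=5, physical=[A,F,C,D,E,j,G,H], logical=[j,G,H,A,F,C,D,E]
After op 8 (rotate(+3)): offset=0, physical=[A,F,C,D,E,j,G,H], logical=[A,F,C,D,E,j,G,H]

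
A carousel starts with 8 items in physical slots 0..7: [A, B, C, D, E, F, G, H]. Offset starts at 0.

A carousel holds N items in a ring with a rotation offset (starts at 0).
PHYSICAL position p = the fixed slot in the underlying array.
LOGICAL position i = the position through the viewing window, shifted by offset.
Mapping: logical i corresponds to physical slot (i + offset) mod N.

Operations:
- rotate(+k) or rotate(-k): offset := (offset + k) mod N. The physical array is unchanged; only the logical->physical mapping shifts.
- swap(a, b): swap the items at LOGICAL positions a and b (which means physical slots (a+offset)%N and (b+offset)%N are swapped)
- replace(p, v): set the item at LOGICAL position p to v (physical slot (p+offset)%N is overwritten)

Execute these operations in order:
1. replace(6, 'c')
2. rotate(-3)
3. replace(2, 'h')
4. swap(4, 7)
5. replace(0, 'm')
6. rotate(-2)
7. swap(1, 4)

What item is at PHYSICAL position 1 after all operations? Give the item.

Answer: E

Derivation:
After op 1 (replace(6, 'c')): offset=0, physical=[A,B,C,D,E,F,c,H], logical=[A,B,C,D,E,F,c,H]
After op 2 (rotate(-3)): offset=5, physical=[A,B,C,D,E,F,c,H], logical=[F,c,H,A,B,C,D,E]
After op 3 (replace(2, 'h')): offset=5, physical=[A,B,C,D,E,F,c,h], logical=[F,c,h,A,B,C,D,E]
After op 4 (swap(4, 7)): offset=5, physical=[A,E,C,D,B,F,c,h], logical=[F,c,h,A,E,C,D,B]
After op 5 (replace(0, 'm')): offset=5, physical=[A,E,C,D,B,m,c,h], logical=[m,c,h,A,E,C,D,B]
After op 6 (rotate(-2)): offset=3, physical=[A,E,C,D,B,m,c,h], logical=[D,B,m,c,h,A,E,C]
After op 7 (swap(1, 4)): offset=3, physical=[A,E,C,D,h,m,c,B], logical=[D,h,m,c,B,A,E,C]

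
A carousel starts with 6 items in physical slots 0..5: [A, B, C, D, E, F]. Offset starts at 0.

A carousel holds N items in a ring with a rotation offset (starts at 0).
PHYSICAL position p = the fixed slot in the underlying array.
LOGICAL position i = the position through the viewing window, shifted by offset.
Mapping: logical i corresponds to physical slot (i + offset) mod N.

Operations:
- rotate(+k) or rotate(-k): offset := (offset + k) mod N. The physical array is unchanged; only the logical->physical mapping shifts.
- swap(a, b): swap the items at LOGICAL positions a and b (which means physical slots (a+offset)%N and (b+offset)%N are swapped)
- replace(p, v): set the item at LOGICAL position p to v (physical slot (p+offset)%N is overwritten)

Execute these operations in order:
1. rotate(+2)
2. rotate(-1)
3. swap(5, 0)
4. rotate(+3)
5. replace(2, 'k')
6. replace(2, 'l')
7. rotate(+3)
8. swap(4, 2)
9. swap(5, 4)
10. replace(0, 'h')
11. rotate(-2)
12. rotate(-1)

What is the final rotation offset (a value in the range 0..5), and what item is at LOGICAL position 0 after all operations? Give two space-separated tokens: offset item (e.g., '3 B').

Answer: 4 E

Derivation:
After op 1 (rotate(+2)): offset=2, physical=[A,B,C,D,E,F], logical=[C,D,E,F,A,B]
After op 2 (rotate(-1)): offset=1, physical=[A,B,C,D,E,F], logical=[B,C,D,E,F,A]
After op 3 (swap(5, 0)): offset=1, physical=[B,A,C,D,E,F], logical=[A,C,D,E,F,B]
After op 4 (rotate(+3)): offset=4, physical=[B,A,C,D,E,F], logical=[E,F,B,A,C,D]
After op 5 (replace(2, 'k')): offset=4, physical=[k,A,C,D,E,F], logical=[E,F,k,A,C,D]
After op 6 (replace(2, 'l')): offset=4, physical=[l,A,C,D,E,F], logical=[E,F,l,A,C,D]
After op 7 (rotate(+3)): offset=1, physical=[l,A,C,D,E,F], logical=[A,C,D,E,F,l]
After op 8 (swap(4, 2)): offset=1, physical=[l,A,C,F,E,D], logical=[A,C,F,E,D,l]
After op 9 (swap(5, 4)): offset=1, physical=[D,A,C,F,E,l], logical=[A,C,F,E,l,D]
After op 10 (replace(0, 'h')): offset=1, physical=[D,h,C,F,E,l], logical=[h,C,F,E,l,D]
After op 11 (rotate(-2)): offset=5, physical=[D,h,C,F,E,l], logical=[l,D,h,C,F,E]
After op 12 (rotate(-1)): offset=4, physical=[D,h,C,F,E,l], logical=[E,l,D,h,C,F]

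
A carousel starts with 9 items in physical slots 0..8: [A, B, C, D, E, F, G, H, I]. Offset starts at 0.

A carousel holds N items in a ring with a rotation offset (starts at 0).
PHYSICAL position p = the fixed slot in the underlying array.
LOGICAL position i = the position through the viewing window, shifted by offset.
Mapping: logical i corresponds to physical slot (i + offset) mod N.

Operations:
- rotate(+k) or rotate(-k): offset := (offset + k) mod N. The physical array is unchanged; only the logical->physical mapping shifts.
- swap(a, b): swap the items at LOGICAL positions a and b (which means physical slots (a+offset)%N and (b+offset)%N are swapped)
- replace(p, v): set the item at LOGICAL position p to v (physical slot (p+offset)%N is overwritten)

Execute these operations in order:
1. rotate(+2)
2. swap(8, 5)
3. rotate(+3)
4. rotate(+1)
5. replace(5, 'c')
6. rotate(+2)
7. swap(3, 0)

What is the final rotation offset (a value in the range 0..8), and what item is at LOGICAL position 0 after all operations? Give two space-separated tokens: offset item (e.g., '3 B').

Answer: 8 c

Derivation:
After op 1 (rotate(+2)): offset=2, physical=[A,B,C,D,E,F,G,H,I], logical=[C,D,E,F,G,H,I,A,B]
After op 2 (swap(8, 5)): offset=2, physical=[A,H,C,D,E,F,G,B,I], logical=[C,D,E,F,G,B,I,A,H]
After op 3 (rotate(+3)): offset=5, physical=[A,H,C,D,E,F,G,B,I], logical=[F,G,B,I,A,H,C,D,E]
After op 4 (rotate(+1)): offset=6, physical=[A,H,C,D,E,F,G,B,I], logical=[G,B,I,A,H,C,D,E,F]
After op 5 (replace(5, 'c')): offset=6, physical=[A,H,c,D,E,F,G,B,I], logical=[G,B,I,A,H,c,D,E,F]
After op 6 (rotate(+2)): offset=8, physical=[A,H,c,D,E,F,G,B,I], logical=[I,A,H,c,D,E,F,G,B]
After op 7 (swap(3, 0)): offset=8, physical=[A,H,I,D,E,F,G,B,c], logical=[c,A,H,I,D,E,F,G,B]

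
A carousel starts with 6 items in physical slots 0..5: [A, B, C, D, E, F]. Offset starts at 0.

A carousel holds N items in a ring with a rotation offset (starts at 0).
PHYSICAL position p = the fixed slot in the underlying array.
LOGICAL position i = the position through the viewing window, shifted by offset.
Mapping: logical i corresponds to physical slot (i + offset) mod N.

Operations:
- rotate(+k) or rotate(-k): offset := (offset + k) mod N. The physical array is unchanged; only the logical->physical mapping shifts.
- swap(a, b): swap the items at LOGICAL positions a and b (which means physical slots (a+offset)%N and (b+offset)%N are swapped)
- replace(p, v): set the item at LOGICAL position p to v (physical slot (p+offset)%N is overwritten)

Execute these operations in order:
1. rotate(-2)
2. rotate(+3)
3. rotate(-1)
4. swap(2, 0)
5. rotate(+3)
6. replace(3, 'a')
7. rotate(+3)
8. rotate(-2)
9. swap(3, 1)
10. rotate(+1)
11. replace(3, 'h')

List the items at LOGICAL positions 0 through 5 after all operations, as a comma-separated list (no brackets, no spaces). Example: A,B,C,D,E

Answer: B,a,F,h,D,E

Derivation:
After op 1 (rotate(-2)): offset=4, physical=[A,B,C,D,E,F], logical=[E,F,A,B,C,D]
After op 2 (rotate(+3)): offset=1, physical=[A,B,C,D,E,F], logical=[B,C,D,E,F,A]
After op 3 (rotate(-1)): offset=0, physical=[A,B,C,D,E,F], logical=[A,B,C,D,E,F]
After op 4 (swap(2, 0)): offset=0, physical=[C,B,A,D,E,F], logical=[C,B,A,D,E,F]
After op 5 (rotate(+3)): offset=3, physical=[C,B,A,D,E,F], logical=[D,E,F,C,B,A]
After op 6 (replace(3, 'a')): offset=3, physical=[a,B,A,D,E,F], logical=[D,E,F,a,B,A]
After op 7 (rotate(+3)): offset=0, physical=[a,B,A,D,E,F], logical=[a,B,A,D,E,F]
After op 8 (rotate(-2)): offset=4, physical=[a,B,A,D,E,F], logical=[E,F,a,B,A,D]
After op 9 (swap(3, 1)): offset=4, physical=[a,F,A,D,E,B], logical=[E,B,a,F,A,D]
After op 10 (rotate(+1)): offset=5, physical=[a,F,A,D,E,B], logical=[B,a,F,A,D,E]
After op 11 (replace(3, 'h')): offset=5, physical=[a,F,h,D,E,B], logical=[B,a,F,h,D,E]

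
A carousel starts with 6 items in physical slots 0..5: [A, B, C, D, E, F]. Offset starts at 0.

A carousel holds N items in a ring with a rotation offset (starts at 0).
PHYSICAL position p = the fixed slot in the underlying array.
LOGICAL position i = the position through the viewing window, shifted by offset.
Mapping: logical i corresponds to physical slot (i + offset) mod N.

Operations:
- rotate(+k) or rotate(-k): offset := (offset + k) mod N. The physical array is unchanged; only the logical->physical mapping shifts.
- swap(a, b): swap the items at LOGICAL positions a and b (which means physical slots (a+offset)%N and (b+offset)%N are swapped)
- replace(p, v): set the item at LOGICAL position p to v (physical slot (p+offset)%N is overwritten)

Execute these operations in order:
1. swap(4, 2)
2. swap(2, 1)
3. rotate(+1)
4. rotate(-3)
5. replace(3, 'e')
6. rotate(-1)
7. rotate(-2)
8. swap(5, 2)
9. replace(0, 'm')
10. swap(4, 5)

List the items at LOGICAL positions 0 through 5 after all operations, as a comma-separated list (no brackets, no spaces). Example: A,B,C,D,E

After op 1 (swap(4, 2)): offset=0, physical=[A,B,E,D,C,F], logical=[A,B,E,D,C,F]
After op 2 (swap(2, 1)): offset=0, physical=[A,E,B,D,C,F], logical=[A,E,B,D,C,F]
After op 3 (rotate(+1)): offset=1, physical=[A,E,B,D,C,F], logical=[E,B,D,C,F,A]
After op 4 (rotate(-3)): offset=4, physical=[A,E,B,D,C,F], logical=[C,F,A,E,B,D]
After op 5 (replace(3, 'e')): offset=4, physical=[A,e,B,D,C,F], logical=[C,F,A,e,B,D]
After op 6 (rotate(-1)): offset=3, physical=[A,e,B,D,C,F], logical=[D,C,F,A,e,B]
After op 7 (rotate(-2)): offset=1, physical=[A,e,B,D,C,F], logical=[e,B,D,C,F,A]
After op 8 (swap(5, 2)): offset=1, physical=[D,e,B,A,C,F], logical=[e,B,A,C,F,D]
After op 9 (replace(0, 'm')): offset=1, physical=[D,m,B,A,C,F], logical=[m,B,A,C,F,D]
After op 10 (swap(4, 5)): offset=1, physical=[F,m,B,A,C,D], logical=[m,B,A,C,D,F]

Answer: m,B,A,C,D,F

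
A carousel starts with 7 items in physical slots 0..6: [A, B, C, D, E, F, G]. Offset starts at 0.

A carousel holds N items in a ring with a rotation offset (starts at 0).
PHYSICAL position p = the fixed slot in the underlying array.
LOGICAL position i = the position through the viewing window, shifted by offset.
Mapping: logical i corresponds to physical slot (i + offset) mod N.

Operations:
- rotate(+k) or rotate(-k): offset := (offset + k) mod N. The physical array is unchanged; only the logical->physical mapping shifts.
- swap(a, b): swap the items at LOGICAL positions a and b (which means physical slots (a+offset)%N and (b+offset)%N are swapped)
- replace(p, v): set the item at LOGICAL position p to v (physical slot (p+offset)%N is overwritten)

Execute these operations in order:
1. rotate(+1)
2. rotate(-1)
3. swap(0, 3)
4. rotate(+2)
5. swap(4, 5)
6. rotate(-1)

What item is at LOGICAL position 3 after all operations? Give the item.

After op 1 (rotate(+1)): offset=1, physical=[A,B,C,D,E,F,G], logical=[B,C,D,E,F,G,A]
After op 2 (rotate(-1)): offset=0, physical=[A,B,C,D,E,F,G], logical=[A,B,C,D,E,F,G]
After op 3 (swap(0, 3)): offset=0, physical=[D,B,C,A,E,F,G], logical=[D,B,C,A,E,F,G]
After op 4 (rotate(+2)): offset=2, physical=[D,B,C,A,E,F,G], logical=[C,A,E,F,G,D,B]
After op 5 (swap(4, 5)): offset=2, physical=[G,B,C,A,E,F,D], logical=[C,A,E,F,D,G,B]
After op 6 (rotate(-1)): offset=1, physical=[G,B,C,A,E,F,D], logical=[B,C,A,E,F,D,G]

Answer: E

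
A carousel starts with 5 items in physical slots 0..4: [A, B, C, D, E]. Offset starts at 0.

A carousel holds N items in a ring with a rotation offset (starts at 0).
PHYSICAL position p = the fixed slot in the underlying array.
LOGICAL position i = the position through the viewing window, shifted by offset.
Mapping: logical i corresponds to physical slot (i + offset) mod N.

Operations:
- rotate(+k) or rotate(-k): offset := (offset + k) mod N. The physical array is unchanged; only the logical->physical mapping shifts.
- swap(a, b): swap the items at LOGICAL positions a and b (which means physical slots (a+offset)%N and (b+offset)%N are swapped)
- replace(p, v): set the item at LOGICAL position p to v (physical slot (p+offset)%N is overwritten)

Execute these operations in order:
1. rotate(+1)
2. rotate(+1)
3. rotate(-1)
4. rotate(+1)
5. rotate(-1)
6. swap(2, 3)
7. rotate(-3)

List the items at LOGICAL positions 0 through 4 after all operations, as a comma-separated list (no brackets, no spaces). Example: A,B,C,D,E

Answer: E,D,A,B,C

Derivation:
After op 1 (rotate(+1)): offset=1, physical=[A,B,C,D,E], logical=[B,C,D,E,A]
After op 2 (rotate(+1)): offset=2, physical=[A,B,C,D,E], logical=[C,D,E,A,B]
After op 3 (rotate(-1)): offset=1, physical=[A,B,C,D,E], logical=[B,C,D,E,A]
After op 4 (rotate(+1)): offset=2, physical=[A,B,C,D,E], logical=[C,D,E,A,B]
After op 5 (rotate(-1)): offset=1, physical=[A,B,C,D,E], logical=[B,C,D,E,A]
After op 6 (swap(2, 3)): offset=1, physical=[A,B,C,E,D], logical=[B,C,E,D,A]
After op 7 (rotate(-3)): offset=3, physical=[A,B,C,E,D], logical=[E,D,A,B,C]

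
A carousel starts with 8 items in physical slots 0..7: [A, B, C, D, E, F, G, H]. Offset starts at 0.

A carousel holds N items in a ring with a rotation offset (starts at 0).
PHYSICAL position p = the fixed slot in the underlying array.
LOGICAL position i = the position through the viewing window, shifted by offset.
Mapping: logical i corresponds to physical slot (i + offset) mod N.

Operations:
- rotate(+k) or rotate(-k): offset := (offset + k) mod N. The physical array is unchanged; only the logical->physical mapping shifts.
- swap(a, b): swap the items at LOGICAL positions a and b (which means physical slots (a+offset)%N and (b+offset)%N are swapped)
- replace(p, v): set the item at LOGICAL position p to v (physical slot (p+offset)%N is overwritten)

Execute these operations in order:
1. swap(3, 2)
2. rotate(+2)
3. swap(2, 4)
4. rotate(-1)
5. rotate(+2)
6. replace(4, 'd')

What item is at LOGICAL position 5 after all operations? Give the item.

After op 1 (swap(3, 2)): offset=0, physical=[A,B,D,C,E,F,G,H], logical=[A,B,D,C,E,F,G,H]
After op 2 (rotate(+2)): offset=2, physical=[A,B,D,C,E,F,G,H], logical=[D,C,E,F,G,H,A,B]
After op 3 (swap(2, 4)): offset=2, physical=[A,B,D,C,G,F,E,H], logical=[D,C,G,F,E,H,A,B]
After op 4 (rotate(-1)): offset=1, physical=[A,B,D,C,G,F,E,H], logical=[B,D,C,G,F,E,H,A]
After op 5 (rotate(+2)): offset=3, physical=[A,B,D,C,G,F,E,H], logical=[C,G,F,E,H,A,B,D]
After op 6 (replace(4, 'd')): offset=3, physical=[A,B,D,C,G,F,E,d], logical=[C,G,F,E,d,A,B,D]

Answer: A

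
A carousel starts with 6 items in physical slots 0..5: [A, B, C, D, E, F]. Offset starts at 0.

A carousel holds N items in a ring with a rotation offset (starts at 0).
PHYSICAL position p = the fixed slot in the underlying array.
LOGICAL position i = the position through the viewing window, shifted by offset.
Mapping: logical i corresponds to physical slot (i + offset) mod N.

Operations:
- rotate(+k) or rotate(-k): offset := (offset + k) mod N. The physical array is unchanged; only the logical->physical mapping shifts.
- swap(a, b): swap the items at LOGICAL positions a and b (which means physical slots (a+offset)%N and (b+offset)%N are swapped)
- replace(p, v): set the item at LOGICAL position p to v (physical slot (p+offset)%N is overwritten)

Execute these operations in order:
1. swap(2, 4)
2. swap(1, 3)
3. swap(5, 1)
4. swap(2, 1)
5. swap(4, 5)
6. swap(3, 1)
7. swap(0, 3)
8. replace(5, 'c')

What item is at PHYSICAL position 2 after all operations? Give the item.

After op 1 (swap(2, 4)): offset=0, physical=[A,B,E,D,C,F], logical=[A,B,E,D,C,F]
After op 2 (swap(1, 3)): offset=0, physical=[A,D,E,B,C,F], logical=[A,D,E,B,C,F]
After op 3 (swap(5, 1)): offset=0, physical=[A,F,E,B,C,D], logical=[A,F,E,B,C,D]
After op 4 (swap(2, 1)): offset=0, physical=[A,E,F,B,C,D], logical=[A,E,F,B,C,D]
After op 5 (swap(4, 5)): offset=0, physical=[A,E,F,B,D,C], logical=[A,E,F,B,D,C]
After op 6 (swap(3, 1)): offset=0, physical=[A,B,F,E,D,C], logical=[A,B,F,E,D,C]
After op 7 (swap(0, 3)): offset=0, physical=[E,B,F,A,D,C], logical=[E,B,F,A,D,C]
After op 8 (replace(5, 'c')): offset=0, physical=[E,B,F,A,D,c], logical=[E,B,F,A,D,c]

Answer: F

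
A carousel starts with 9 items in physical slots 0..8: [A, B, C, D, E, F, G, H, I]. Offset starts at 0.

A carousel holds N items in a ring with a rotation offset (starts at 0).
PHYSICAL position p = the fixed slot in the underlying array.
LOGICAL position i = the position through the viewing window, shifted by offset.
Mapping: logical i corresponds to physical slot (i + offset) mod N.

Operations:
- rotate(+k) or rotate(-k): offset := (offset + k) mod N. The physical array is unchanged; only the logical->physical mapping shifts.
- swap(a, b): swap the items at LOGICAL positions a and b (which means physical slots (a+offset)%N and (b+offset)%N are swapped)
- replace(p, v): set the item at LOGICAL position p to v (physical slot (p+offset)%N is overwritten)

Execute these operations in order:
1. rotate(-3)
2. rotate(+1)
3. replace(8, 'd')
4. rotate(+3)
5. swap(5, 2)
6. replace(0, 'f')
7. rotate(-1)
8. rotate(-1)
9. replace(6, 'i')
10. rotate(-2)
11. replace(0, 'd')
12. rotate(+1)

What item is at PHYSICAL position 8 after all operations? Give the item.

Answer: I

Derivation:
After op 1 (rotate(-3)): offset=6, physical=[A,B,C,D,E,F,G,H,I], logical=[G,H,I,A,B,C,D,E,F]
After op 2 (rotate(+1)): offset=7, physical=[A,B,C,D,E,F,G,H,I], logical=[H,I,A,B,C,D,E,F,G]
After op 3 (replace(8, 'd')): offset=7, physical=[A,B,C,D,E,F,d,H,I], logical=[H,I,A,B,C,D,E,F,d]
After op 4 (rotate(+3)): offset=1, physical=[A,B,C,D,E,F,d,H,I], logical=[B,C,D,E,F,d,H,I,A]
After op 5 (swap(5, 2)): offset=1, physical=[A,B,C,d,E,F,D,H,I], logical=[B,C,d,E,F,D,H,I,A]
After op 6 (replace(0, 'f')): offset=1, physical=[A,f,C,d,E,F,D,H,I], logical=[f,C,d,E,F,D,H,I,A]
After op 7 (rotate(-1)): offset=0, physical=[A,f,C,d,E,F,D,H,I], logical=[A,f,C,d,E,F,D,H,I]
After op 8 (rotate(-1)): offset=8, physical=[A,f,C,d,E,F,D,H,I], logical=[I,A,f,C,d,E,F,D,H]
After op 9 (replace(6, 'i')): offset=8, physical=[A,f,C,d,E,i,D,H,I], logical=[I,A,f,C,d,E,i,D,H]
After op 10 (rotate(-2)): offset=6, physical=[A,f,C,d,E,i,D,H,I], logical=[D,H,I,A,f,C,d,E,i]
After op 11 (replace(0, 'd')): offset=6, physical=[A,f,C,d,E,i,d,H,I], logical=[d,H,I,A,f,C,d,E,i]
After op 12 (rotate(+1)): offset=7, physical=[A,f,C,d,E,i,d,H,I], logical=[H,I,A,f,C,d,E,i,d]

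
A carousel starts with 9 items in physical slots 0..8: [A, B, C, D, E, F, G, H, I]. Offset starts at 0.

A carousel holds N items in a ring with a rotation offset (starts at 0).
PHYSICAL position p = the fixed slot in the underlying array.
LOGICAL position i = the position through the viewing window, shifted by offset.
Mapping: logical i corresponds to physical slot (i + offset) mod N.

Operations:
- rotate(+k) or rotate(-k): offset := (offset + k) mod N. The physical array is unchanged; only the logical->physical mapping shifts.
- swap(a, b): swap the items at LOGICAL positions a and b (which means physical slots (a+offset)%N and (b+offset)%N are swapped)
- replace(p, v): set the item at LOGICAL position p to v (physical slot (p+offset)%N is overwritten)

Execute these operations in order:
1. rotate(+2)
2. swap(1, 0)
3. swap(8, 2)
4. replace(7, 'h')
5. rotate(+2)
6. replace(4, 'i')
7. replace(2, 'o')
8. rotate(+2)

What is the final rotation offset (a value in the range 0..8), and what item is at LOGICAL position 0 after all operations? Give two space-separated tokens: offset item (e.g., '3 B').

Answer: 6 o

Derivation:
After op 1 (rotate(+2)): offset=2, physical=[A,B,C,D,E,F,G,H,I], logical=[C,D,E,F,G,H,I,A,B]
After op 2 (swap(1, 0)): offset=2, physical=[A,B,D,C,E,F,G,H,I], logical=[D,C,E,F,G,H,I,A,B]
After op 3 (swap(8, 2)): offset=2, physical=[A,E,D,C,B,F,G,H,I], logical=[D,C,B,F,G,H,I,A,E]
After op 4 (replace(7, 'h')): offset=2, physical=[h,E,D,C,B,F,G,H,I], logical=[D,C,B,F,G,H,I,h,E]
After op 5 (rotate(+2)): offset=4, physical=[h,E,D,C,B,F,G,H,I], logical=[B,F,G,H,I,h,E,D,C]
After op 6 (replace(4, 'i')): offset=4, physical=[h,E,D,C,B,F,G,H,i], logical=[B,F,G,H,i,h,E,D,C]
After op 7 (replace(2, 'o')): offset=4, physical=[h,E,D,C,B,F,o,H,i], logical=[B,F,o,H,i,h,E,D,C]
After op 8 (rotate(+2)): offset=6, physical=[h,E,D,C,B,F,o,H,i], logical=[o,H,i,h,E,D,C,B,F]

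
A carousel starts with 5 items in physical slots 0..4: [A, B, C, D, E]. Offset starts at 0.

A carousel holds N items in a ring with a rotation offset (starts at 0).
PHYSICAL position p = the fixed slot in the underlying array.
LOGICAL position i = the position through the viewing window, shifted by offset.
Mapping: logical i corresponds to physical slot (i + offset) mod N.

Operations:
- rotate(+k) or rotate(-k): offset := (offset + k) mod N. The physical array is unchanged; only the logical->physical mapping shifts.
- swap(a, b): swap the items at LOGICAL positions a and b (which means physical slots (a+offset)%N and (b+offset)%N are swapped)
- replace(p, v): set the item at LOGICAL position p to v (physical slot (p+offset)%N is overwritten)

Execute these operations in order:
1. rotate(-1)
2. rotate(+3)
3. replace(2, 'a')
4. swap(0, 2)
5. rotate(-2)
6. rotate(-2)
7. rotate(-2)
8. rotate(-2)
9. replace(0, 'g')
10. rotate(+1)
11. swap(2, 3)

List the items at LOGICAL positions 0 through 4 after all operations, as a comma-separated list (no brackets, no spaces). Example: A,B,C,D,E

After op 1 (rotate(-1)): offset=4, physical=[A,B,C,D,E], logical=[E,A,B,C,D]
After op 2 (rotate(+3)): offset=2, physical=[A,B,C,D,E], logical=[C,D,E,A,B]
After op 3 (replace(2, 'a')): offset=2, physical=[A,B,C,D,a], logical=[C,D,a,A,B]
After op 4 (swap(0, 2)): offset=2, physical=[A,B,a,D,C], logical=[a,D,C,A,B]
After op 5 (rotate(-2)): offset=0, physical=[A,B,a,D,C], logical=[A,B,a,D,C]
After op 6 (rotate(-2)): offset=3, physical=[A,B,a,D,C], logical=[D,C,A,B,a]
After op 7 (rotate(-2)): offset=1, physical=[A,B,a,D,C], logical=[B,a,D,C,A]
After op 8 (rotate(-2)): offset=4, physical=[A,B,a,D,C], logical=[C,A,B,a,D]
After op 9 (replace(0, 'g')): offset=4, physical=[A,B,a,D,g], logical=[g,A,B,a,D]
After op 10 (rotate(+1)): offset=0, physical=[A,B,a,D,g], logical=[A,B,a,D,g]
After op 11 (swap(2, 3)): offset=0, physical=[A,B,D,a,g], logical=[A,B,D,a,g]

Answer: A,B,D,a,g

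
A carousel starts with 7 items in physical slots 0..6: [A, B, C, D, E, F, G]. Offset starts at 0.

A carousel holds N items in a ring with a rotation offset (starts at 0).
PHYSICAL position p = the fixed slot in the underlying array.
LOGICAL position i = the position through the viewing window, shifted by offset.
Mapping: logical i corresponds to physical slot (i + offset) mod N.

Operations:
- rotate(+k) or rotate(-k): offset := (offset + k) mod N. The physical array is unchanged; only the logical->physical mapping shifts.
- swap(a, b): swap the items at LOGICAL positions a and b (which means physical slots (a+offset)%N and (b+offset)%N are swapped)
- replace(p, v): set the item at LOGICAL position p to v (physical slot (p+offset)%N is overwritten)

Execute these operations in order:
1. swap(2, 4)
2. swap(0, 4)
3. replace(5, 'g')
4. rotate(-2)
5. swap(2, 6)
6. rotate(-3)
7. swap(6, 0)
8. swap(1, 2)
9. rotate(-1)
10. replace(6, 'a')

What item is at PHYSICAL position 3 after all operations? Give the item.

After op 1 (swap(2, 4)): offset=0, physical=[A,B,E,D,C,F,G], logical=[A,B,E,D,C,F,G]
After op 2 (swap(0, 4)): offset=0, physical=[C,B,E,D,A,F,G], logical=[C,B,E,D,A,F,G]
After op 3 (replace(5, 'g')): offset=0, physical=[C,B,E,D,A,g,G], logical=[C,B,E,D,A,g,G]
After op 4 (rotate(-2)): offset=5, physical=[C,B,E,D,A,g,G], logical=[g,G,C,B,E,D,A]
After op 5 (swap(2, 6)): offset=5, physical=[A,B,E,D,C,g,G], logical=[g,G,A,B,E,D,C]
After op 6 (rotate(-3)): offset=2, physical=[A,B,E,D,C,g,G], logical=[E,D,C,g,G,A,B]
After op 7 (swap(6, 0)): offset=2, physical=[A,E,B,D,C,g,G], logical=[B,D,C,g,G,A,E]
After op 8 (swap(1, 2)): offset=2, physical=[A,E,B,C,D,g,G], logical=[B,C,D,g,G,A,E]
After op 9 (rotate(-1)): offset=1, physical=[A,E,B,C,D,g,G], logical=[E,B,C,D,g,G,A]
After op 10 (replace(6, 'a')): offset=1, physical=[a,E,B,C,D,g,G], logical=[E,B,C,D,g,G,a]

Answer: C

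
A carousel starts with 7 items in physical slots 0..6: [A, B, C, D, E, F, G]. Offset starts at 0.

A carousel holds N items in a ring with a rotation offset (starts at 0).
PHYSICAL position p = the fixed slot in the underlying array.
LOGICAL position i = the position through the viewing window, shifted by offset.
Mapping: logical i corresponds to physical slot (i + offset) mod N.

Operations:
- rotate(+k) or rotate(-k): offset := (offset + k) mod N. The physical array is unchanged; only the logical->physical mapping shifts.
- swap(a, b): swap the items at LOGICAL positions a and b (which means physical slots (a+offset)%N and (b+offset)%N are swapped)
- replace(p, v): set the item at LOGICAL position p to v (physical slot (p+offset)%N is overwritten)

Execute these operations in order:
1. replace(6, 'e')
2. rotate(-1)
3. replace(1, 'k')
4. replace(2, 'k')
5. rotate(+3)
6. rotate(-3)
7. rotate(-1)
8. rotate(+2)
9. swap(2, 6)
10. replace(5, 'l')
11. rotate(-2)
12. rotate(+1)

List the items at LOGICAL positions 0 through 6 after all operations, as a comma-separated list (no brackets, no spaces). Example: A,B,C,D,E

After op 1 (replace(6, 'e')): offset=0, physical=[A,B,C,D,E,F,e], logical=[A,B,C,D,E,F,e]
After op 2 (rotate(-1)): offset=6, physical=[A,B,C,D,E,F,e], logical=[e,A,B,C,D,E,F]
After op 3 (replace(1, 'k')): offset=6, physical=[k,B,C,D,E,F,e], logical=[e,k,B,C,D,E,F]
After op 4 (replace(2, 'k')): offset=6, physical=[k,k,C,D,E,F,e], logical=[e,k,k,C,D,E,F]
After op 5 (rotate(+3)): offset=2, physical=[k,k,C,D,E,F,e], logical=[C,D,E,F,e,k,k]
After op 6 (rotate(-3)): offset=6, physical=[k,k,C,D,E,F,e], logical=[e,k,k,C,D,E,F]
After op 7 (rotate(-1)): offset=5, physical=[k,k,C,D,E,F,e], logical=[F,e,k,k,C,D,E]
After op 8 (rotate(+2)): offset=0, physical=[k,k,C,D,E,F,e], logical=[k,k,C,D,E,F,e]
After op 9 (swap(2, 6)): offset=0, physical=[k,k,e,D,E,F,C], logical=[k,k,e,D,E,F,C]
After op 10 (replace(5, 'l')): offset=0, physical=[k,k,e,D,E,l,C], logical=[k,k,e,D,E,l,C]
After op 11 (rotate(-2)): offset=5, physical=[k,k,e,D,E,l,C], logical=[l,C,k,k,e,D,E]
After op 12 (rotate(+1)): offset=6, physical=[k,k,e,D,E,l,C], logical=[C,k,k,e,D,E,l]

Answer: C,k,k,e,D,E,l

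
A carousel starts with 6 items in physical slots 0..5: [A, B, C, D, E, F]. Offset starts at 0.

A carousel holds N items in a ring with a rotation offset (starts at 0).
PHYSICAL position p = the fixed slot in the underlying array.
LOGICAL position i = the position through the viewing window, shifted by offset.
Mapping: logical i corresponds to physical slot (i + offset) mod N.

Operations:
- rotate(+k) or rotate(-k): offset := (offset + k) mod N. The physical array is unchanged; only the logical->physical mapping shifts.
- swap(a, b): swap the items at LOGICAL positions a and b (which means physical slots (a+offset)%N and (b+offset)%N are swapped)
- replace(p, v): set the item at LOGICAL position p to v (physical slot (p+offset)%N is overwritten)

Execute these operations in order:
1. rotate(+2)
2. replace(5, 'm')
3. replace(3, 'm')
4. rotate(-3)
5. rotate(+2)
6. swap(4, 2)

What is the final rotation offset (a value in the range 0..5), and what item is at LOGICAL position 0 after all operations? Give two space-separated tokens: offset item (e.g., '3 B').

After op 1 (rotate(+2)): offset=2, physical=[A,B,C,D,E,F], logical=[C,D,E,F,A,B]
After op 2 (replace(5, 'm')): offset=2, physical=[A,m,C,D,E,F], logical=[C,D,E,F,A,m]
After op 3 (replace(3, 'm')): offset=2, physical=[A,m,C,D,E,m], logical=[C,D,E,m,A,m]
After op 4 (rotate(-3)): offset=5, physical=[A,m,C,D,E,m], logical=[m,A,m,C,D,E]
After op 5 (rotate(+2)): offset=1, physical=[A,m,C,D,E,m], logical=[m,C,D,E,m,A]
After op 6 (swap(4, 2)): offset=1, physical=[A,m,C,m,E,D], logical=[m,C,m,E,D,A]

Answer: 1 m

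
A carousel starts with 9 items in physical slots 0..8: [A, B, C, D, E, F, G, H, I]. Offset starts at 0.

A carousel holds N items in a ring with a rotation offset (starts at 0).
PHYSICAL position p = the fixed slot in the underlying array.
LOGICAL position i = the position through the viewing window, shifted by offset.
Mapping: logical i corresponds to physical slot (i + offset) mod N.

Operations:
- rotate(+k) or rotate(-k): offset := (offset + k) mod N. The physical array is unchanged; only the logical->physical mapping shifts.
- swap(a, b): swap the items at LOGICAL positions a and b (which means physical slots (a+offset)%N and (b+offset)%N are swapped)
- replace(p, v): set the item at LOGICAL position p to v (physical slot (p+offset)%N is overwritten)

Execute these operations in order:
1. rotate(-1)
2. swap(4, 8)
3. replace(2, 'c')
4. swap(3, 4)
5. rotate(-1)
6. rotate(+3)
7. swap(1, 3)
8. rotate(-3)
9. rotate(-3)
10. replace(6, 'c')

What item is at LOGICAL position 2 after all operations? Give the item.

After op 1 (rotate(-1)): offset=8, physical=[A,B,C,D,E,F,G,H,I], logical=[I,A,B,C,D,E,F,G,H]
After op 2 (swap(4, 8)): offset=8, physical=[A,B,C,H,E,F,G,D,I], logical=[I,A,B,C,H,E,F,G,D]
After op 3 (replace(2, 'c')): offset=8, physical=[A,c,C,H,E,F,G,D,I], logical=[I,A,c,C,H,E,F,G,D]
After op 4 (swap(3, 4)): offset=8, physical=[A,c,H,C,E,F,G,D,I], logical=[I,A,c,H,C,E,F,G,D]
After op 5 (rotate(-1)): offset=7, physical=[A,c,H,C,E,F,G,D,I], logical=[D,I,A,c,H,C,E,F,G]
After op 6 (rotate(+3)): offset=1, physical=[A,c,H,C,E,F,G,D,I], logical=[c,H,C,E,F,G,D,I,A]
After op 7 (swap(1, 3)): offset=1, physical=[A,c,E,C,H,F,G,D,I], logical=[c,E,C,H,F,G,D,I,A]
After op 8 (rotate(-3)): offset=7, physical=[A,c,E,C,H,F,G,D,I], logical=[D,I,A,c,E,C,H,F,G]
After op 9 (rotate(-3)): offset=4, physical=[A,c,E,C,H,F,G,D,I], logical=[H,F,G,D,I,A,c,E,C]
After op 10 (replace(6, 'c')): offset=4, physical=[A,c,E,C,H,F,G,D,I], logical=[H,F,G,D,I,A,c,E,C]

Answer: G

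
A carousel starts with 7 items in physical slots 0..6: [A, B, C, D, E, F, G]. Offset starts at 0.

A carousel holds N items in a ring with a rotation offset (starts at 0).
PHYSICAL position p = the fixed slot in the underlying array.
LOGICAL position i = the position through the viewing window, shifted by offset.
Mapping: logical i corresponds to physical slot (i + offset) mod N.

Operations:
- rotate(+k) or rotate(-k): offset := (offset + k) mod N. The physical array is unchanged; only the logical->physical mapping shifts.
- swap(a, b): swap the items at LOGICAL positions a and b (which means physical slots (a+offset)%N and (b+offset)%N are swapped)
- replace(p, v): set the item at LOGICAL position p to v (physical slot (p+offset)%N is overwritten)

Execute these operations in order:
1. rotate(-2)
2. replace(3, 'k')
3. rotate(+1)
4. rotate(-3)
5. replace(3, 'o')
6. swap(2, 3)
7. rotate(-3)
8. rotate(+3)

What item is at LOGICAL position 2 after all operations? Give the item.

Answer: o

Derivation:
After op 1 (rotate(-2)): offset=5, physical=[A,B,C,D,E,F,G], logical=[F,G,A,B,C,D,E]
After op 2 (replace(3, 'k')): offset=5, physical=[A,k,C,D,E,F,G], logical=[F,G,A,k,C,D,E]
After op 3 (rotate(+1)): offset=6, physical=[A,k,C,D,E,F,G], logical=[G,A,k,C,D,E,F]
After op 4 (rotate(-3)): offset=3, physical=[A,k,C,D,E,F,G], logical=[D,E,F,G,A,k,C]
After op 5 (replace(3, 'o')): offset=3, physical=[A,k,C,D,E,F,o], logical=[D,E,F,o,A,k,C]
After op 6 (swap(2, 3)): offset=3, physical=[A,k,C,D,E,o,F], logical=[D,E,o,F,A,k,C]
After op 7 (rotate(-3)): offset=0, physical=[A,k,C,D,E,o,F], logical=[A,k,C,D,E,o,F]
After op 8 (rotate(+3)): offset=3, physical=[A,k,C,D,E,o,F], logical=[D,E,o,F,A,k,C]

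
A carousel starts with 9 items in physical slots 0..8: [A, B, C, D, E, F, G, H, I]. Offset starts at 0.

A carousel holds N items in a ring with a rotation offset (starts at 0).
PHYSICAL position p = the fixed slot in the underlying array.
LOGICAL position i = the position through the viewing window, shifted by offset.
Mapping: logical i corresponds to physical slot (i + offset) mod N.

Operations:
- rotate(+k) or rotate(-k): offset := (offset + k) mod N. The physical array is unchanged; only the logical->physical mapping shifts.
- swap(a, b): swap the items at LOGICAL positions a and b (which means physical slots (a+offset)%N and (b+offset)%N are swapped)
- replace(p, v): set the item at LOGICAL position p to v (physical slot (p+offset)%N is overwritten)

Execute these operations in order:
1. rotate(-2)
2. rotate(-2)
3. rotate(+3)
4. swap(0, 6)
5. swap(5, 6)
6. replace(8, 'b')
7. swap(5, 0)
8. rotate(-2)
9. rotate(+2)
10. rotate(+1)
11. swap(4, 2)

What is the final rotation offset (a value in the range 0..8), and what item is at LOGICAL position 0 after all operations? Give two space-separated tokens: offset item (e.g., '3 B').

Answer: 0 A

Derivation:
After op 1 (rotate(-2)): offset=7, physical=[A,B,C,D,E,F,G,H,I], logical=[H,I,A,B,C,D,E,F,G]
After op 2 (rotate(-2)): offset=5, physical=[A,B,C,D,E,F,G,H,I], logical=[F,G,H,I,A,B,C,D,E]
After op 3 (rotate(+3)): offset=8, physical=[A,B,C,D,E,F,G,H,I], logical=[I,A,B,C,D,E,F,G,H]
After op 4 (swap(0, 6)): offset=8, physical=[A,B,C,D,E,I,G,H,F], logical=[F,A,B,C,D,E,I,G,H]
After op 5 (swap(5, 6)): offset=8, physical=[A,B,C,D,I,E,G,H,F], logical=[F,A,B,C,D,I,E,G,H]
After op 6 (replace(8, 'b')): offset=8, physical=[A,B,C,D,I,E,G,b,F], logical=[F,A,B,C,D,I,E,G,b]
After op 7 (swap(5, 0)): offset=8, physical=[A,B,C,D,F,E,G,b,I], logical=[I,A,B,C,D,F,E,G,b]
After op 8 (rotate(-2)): offset=6, physical=[A,B,C,D,F,E,G,b,I], logical=[G,b,I,A,B,C,D,F,E]
After op 9 (rotate(+2)): offset=8, physical=[A,B,C,D,F,E,G,b,I], logical=[I,A,B,C,D,F,E,G,b]
After op 10 (rotate(+1)): offset=0, physical=[A,B,C,D,F,E,G,b,I], logical=[A,B,C,D,F,E,G,b,I]
After op 11 (swap(4, 2)): offset=0, physical=[A,B,F,D,C,E,G,b,I], logical=[A,B,F,D,C,E,G,b,I]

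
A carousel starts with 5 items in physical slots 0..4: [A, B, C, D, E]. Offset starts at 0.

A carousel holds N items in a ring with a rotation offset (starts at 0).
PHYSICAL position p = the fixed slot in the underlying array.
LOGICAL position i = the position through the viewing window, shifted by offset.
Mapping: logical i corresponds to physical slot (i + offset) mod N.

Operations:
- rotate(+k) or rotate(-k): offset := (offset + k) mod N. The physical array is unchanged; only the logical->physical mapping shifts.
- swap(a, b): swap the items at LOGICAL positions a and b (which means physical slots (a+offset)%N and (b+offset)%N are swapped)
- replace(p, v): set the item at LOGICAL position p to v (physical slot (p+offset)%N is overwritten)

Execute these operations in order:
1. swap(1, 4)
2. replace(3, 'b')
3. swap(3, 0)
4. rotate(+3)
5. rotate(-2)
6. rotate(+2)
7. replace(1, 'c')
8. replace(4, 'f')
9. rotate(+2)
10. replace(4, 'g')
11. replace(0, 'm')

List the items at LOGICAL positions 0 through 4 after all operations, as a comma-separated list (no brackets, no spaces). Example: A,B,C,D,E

Answer: m,E,f,A,g

Derivation:
After op 1 (swap(1, 4)): offset=0, physical=[A,E,C,D,B], logical=[A,E,C,D,B]
After op 2 (replace(3, 'b')): offset=0, physical=[A,E,C,b,B], logical=[A,E,C,b,B]
After op 3 (swap(3, 0)): offset=0, physical=[b,E,C,A,B], logical=[b,E,C,A,B]
After op 4 (rotate(+3)): offset=3, physical=[b,E,C,A,B], logical=[A,B,b,E,C]
After op 5 (rotate(-2)): offset=1, physical=[b,E,C,A,B], logical=[E,C,A,B,b]
After op 6 (rotate(+2)): offset=3, physical=[b,E,C,A,B], logical=[A,B,b,E,C]
After op 7 (replace(1, 'c')): offset=3, physical=[b,E,C,A,c], logical=[A,c,b,E,C]
After op 8 (replace(4, 'f')): offset=3, physical=[b,E,f,A,c], logical=[A,c,b,E,f]
After op 9 (rotate(+2)): offset=0, physical=[b,E,f,A,c], logical=[b,E,f,A,c]
After op 10 (replace(4, 'g')): offset=0, physical=[b,E,f,A,g], logical=[b,E,f,A,g]
After op 11 (replace(0, 'm')): offset=0, physical=[m,E,f,A,g], logical=[m,E,f,A,g]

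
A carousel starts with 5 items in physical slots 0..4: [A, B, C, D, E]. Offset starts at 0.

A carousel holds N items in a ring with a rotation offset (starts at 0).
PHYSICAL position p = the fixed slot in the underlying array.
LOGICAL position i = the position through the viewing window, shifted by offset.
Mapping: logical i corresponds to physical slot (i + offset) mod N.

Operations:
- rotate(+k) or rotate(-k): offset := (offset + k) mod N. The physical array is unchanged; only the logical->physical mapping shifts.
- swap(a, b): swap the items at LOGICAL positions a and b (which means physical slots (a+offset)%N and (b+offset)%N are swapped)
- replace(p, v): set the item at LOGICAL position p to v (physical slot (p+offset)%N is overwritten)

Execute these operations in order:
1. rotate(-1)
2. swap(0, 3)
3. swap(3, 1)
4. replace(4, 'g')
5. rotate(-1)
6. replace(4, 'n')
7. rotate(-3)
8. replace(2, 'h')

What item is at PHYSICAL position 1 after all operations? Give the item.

After op 1 (rotate(-1)): offset=4, physical=[A,B,C,D,E], logical=[E,A,B,C,D]
After op 2 (swap(0, 3)): offset=4, physical=[A,B,E,D,C], logical=[C,A,B,E,D]
After op 3 (swap(3, 1)): offset=4, physical=[E,B,A,D,C], logical=[C,E,B,A,D]
After op 4 (replace(4, 'g')): offset=4, physical=[E,B,A,g,C], logical=[C,E,B,A,g]
After op 5 (rotate(-1)): offset=3, physical=[E,B,A,g,C], logical=[g,C,E,B,A]
After op 6 (replace(4, 'n')): offset=3, physical=[E,B,n,g,C], logical=[g,C,E,B,n]
After op 7 (rotate(-3)): offset=0, physical=[E,B,n,g,C], logical=[E,B,n,g,C]
After op 8 (replace(2, 'h')): offset=0, physical=[E,B,h,g,C], logical=[E,B,h,g,C]

Answer: B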